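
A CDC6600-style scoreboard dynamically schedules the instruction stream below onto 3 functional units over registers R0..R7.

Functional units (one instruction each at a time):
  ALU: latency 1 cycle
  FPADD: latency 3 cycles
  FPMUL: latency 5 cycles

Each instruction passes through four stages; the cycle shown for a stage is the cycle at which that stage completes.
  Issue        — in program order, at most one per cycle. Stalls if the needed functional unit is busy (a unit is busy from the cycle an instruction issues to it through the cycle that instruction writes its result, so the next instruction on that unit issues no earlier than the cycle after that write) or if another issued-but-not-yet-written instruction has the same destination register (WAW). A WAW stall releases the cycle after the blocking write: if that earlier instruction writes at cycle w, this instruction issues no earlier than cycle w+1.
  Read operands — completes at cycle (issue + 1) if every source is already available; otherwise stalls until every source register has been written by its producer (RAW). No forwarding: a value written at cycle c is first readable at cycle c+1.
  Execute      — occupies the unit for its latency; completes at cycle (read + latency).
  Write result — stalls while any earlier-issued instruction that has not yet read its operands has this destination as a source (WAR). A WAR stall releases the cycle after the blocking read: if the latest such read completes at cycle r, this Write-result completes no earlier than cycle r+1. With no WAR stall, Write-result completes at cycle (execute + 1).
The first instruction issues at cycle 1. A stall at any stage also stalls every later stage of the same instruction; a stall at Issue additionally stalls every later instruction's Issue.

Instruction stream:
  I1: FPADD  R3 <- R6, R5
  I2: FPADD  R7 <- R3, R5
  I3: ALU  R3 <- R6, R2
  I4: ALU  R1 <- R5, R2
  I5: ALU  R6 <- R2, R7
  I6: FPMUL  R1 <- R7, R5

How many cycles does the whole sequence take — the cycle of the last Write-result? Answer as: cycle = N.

  I1 | 1 | 2 | 5 | 6
  I2 | 7 | 8 | 11 | 12   struct: FPADD busy until I1 writes@6
  I3 | 8 | 9 | 10 | 11
  I4 | 12 | 13 | 14 | 15   struct: ALU busy until I3 writes@11
  I5 | 16 | 17 | 18 | 19   struct: ALU busy until I4 writes@15
  I6 | 17 | 18 | 23 | 24

cycle = 24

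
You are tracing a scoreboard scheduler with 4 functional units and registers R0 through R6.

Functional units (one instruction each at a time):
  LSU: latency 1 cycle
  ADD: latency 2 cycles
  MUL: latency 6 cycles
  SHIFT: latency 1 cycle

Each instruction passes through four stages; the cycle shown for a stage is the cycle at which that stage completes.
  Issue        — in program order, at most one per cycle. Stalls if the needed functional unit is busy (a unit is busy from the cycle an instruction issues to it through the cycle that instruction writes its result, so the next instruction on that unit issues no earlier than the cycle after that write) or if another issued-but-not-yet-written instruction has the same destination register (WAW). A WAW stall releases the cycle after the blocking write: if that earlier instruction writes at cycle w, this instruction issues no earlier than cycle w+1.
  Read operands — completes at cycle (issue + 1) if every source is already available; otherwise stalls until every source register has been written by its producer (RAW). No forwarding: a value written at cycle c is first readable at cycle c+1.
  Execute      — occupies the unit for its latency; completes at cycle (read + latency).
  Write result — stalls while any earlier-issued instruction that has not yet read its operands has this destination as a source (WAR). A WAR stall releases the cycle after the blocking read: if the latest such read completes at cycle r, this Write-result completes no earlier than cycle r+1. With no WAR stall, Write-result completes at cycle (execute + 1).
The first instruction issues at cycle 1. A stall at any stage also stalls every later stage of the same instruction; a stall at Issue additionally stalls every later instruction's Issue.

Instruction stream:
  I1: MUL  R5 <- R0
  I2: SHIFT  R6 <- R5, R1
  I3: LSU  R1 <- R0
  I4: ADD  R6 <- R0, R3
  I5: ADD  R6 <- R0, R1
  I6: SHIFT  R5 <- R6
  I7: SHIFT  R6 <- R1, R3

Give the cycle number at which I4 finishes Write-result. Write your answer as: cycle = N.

t=1  I1 dispatched to MUL
t=2  I1 operands ready, I2 dispatched to SHIFT
t=3  I3 dispatched to LSU
t=4  I3 operands ready
t=5  I3 complete
t=8  I1 complete
t=9  R5←I1
t=10  I2 operands ready
t=11  I2 complete, R1←I3
t=12  R6←I2
t=13  I4 dispatched to ADD
t=14  I4 operands ready
t=16  I4 complete
t=17  R6←I4
t=18  I5 dispatched to ADD
t=19  I5 operands ready, I6 dispatched to SHIFT
t=21  I5 complete
t=22  R6←I5
t=23  I6 operands ready
t=24  I6 complete
t=25  R5←I6
t=26  I7 dispatched to SHIFT
t=27  I7 operands ready
t=28  I7 complete
t=29  R6←I7

cycle = 17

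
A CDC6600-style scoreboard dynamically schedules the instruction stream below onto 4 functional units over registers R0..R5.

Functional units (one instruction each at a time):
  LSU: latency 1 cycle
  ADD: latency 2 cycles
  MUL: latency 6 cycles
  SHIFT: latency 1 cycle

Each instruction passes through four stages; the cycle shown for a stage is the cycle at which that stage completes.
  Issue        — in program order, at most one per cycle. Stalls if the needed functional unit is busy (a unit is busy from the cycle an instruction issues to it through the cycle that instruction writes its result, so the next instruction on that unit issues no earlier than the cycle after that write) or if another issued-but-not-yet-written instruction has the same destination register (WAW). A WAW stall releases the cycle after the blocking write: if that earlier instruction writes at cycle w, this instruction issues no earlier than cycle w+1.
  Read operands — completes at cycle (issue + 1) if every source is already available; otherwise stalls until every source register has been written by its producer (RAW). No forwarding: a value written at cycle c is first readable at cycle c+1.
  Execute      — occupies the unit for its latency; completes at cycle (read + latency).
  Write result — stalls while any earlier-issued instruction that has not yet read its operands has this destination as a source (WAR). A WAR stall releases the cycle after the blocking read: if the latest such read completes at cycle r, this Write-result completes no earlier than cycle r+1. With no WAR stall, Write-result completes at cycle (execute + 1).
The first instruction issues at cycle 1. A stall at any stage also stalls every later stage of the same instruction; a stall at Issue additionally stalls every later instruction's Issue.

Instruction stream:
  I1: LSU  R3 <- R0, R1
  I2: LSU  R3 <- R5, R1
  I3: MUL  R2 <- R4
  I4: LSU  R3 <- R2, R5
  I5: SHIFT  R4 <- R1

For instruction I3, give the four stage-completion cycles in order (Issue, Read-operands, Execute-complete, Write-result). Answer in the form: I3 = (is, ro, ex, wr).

1) issue 1, read 2, done 3, write 4
2) issue 5, read 6, done 7, write 8  <struct: LSU busy until I1 writes@4>
3) issue 6, read 7, done 13, write 14
4) issue 9, read 15, done 16, write 17  <struct: LSU busy until I2 writes@8 / RAW R2: wait I3 write@14>
5) issue 10, read 11, done 12, write 13

I3 = (6, 7, 13, 14)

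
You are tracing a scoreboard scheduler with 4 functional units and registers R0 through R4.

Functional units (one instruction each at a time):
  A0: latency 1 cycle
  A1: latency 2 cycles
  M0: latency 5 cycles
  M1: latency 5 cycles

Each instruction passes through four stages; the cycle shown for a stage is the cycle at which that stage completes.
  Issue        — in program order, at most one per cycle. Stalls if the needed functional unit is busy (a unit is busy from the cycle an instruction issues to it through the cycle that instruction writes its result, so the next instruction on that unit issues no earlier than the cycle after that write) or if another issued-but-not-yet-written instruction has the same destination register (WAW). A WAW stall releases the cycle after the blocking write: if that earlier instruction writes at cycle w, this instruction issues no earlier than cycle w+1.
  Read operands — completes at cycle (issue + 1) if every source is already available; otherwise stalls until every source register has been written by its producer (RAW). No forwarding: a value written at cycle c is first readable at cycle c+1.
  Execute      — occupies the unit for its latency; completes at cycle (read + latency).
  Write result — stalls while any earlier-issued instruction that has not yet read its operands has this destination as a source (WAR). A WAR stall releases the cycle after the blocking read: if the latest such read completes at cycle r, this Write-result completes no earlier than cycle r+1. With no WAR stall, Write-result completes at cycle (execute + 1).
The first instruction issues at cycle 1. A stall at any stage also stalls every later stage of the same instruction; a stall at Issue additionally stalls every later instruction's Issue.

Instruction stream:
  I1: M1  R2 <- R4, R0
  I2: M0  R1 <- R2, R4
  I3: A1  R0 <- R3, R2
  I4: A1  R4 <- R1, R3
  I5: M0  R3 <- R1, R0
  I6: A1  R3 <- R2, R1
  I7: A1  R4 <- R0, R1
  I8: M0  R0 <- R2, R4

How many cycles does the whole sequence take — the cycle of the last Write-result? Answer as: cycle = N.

1) issue 1, read 2, done 7, write 8
2) issue 2, read 9, done 14, write 15  <RAW R2: wait I1 write@8>
3) issue 3, read 9, done 11, write 12  <RAW R2: wait I1 write@8>
4) issue 13, read 16, done 18, write 19  <struct: A1 busy until I3 writes@12 / RAW R1: wait I2 write@15>
5) issue 16, read 17, done 22, write 23  <struct: M0 busy until I2 writes@15>
6) issue 24, read 25, done 27, write 28  <WAW R3: wait I5 write@23>
7) issue 29, read 30, done 32, write 33  <struct: A1 busy until I6 writes@28>
8) issue 30, read 34, done 39, write 40  <RAW R4: wait I7 write@33>

cycle = 40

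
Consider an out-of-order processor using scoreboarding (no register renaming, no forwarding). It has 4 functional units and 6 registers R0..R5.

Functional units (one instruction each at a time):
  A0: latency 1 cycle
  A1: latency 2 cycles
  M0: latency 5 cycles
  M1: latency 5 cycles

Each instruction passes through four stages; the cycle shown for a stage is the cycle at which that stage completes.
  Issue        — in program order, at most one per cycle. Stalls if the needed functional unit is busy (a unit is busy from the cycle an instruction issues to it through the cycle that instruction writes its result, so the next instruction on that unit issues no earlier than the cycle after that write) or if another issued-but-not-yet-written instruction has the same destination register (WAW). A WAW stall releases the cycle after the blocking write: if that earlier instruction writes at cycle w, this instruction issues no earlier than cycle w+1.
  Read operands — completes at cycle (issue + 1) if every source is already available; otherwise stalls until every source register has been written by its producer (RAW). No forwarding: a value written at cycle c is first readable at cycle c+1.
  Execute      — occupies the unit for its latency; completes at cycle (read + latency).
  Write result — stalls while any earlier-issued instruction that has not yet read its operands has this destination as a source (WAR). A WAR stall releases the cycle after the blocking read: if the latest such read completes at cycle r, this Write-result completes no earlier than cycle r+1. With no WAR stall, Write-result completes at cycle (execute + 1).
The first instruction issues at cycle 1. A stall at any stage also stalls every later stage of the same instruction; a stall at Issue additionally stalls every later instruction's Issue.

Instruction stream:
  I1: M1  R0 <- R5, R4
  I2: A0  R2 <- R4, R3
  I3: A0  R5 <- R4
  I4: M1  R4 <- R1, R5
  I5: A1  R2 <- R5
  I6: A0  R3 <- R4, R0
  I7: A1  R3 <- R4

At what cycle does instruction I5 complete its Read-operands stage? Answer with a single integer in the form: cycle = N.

cycle = 11

I1 -> (1, 2, 7, 8)
I2 -> (2, 3, 4, 5)
I3 -> (6, 7, 8, 9)  // struct: A0 busy until I2 writes@5
I4 -> (9, 10, 15, 16)  // struct: M1 busy until I1 writes@8
I5 -> (10, 11, 13, 14)
I6 -> (11, 17, 18, 19)  // RAW R4: wait I4 write@16
I7 -> (20, 21, 23, 24)  // WAW R3: wait I6 write@19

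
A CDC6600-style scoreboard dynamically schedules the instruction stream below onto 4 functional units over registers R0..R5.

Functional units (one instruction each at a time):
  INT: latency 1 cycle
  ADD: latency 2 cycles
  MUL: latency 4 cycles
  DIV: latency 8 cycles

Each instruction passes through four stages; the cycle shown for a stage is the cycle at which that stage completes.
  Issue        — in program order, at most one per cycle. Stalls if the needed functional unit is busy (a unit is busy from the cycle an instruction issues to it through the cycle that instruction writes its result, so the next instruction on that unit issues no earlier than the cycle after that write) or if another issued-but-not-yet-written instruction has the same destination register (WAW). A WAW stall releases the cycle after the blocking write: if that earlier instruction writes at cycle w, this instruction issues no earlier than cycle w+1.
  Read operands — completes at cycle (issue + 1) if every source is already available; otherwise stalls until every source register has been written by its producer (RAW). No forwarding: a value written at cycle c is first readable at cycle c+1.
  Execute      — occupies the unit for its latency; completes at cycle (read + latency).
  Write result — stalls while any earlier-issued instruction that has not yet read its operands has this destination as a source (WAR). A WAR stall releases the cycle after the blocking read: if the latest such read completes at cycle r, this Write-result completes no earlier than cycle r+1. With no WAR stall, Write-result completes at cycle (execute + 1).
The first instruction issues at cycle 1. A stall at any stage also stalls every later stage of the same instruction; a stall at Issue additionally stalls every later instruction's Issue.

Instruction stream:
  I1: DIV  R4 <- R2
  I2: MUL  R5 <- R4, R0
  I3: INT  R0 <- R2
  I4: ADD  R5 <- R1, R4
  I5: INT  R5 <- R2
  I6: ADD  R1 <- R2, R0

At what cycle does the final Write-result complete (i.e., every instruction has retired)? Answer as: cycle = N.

cycle = 28

1) issue 1, read 2, done 10, write 11
2) issue 2, read 12, done 16, write 17  <RAW R4: wait I1 write@11>
3) issue 3, read 4, done 5, write 13  <WAR R0: wait I2 read@12>
4) issue 18, read 19, done 21, write 22  <WAW R5: wait I2 write@17>
5) issue 23, read 24, done 25, write 26  <WAW R5: wait I4 write@22>
6) issue 24, read 25, done 27, write 28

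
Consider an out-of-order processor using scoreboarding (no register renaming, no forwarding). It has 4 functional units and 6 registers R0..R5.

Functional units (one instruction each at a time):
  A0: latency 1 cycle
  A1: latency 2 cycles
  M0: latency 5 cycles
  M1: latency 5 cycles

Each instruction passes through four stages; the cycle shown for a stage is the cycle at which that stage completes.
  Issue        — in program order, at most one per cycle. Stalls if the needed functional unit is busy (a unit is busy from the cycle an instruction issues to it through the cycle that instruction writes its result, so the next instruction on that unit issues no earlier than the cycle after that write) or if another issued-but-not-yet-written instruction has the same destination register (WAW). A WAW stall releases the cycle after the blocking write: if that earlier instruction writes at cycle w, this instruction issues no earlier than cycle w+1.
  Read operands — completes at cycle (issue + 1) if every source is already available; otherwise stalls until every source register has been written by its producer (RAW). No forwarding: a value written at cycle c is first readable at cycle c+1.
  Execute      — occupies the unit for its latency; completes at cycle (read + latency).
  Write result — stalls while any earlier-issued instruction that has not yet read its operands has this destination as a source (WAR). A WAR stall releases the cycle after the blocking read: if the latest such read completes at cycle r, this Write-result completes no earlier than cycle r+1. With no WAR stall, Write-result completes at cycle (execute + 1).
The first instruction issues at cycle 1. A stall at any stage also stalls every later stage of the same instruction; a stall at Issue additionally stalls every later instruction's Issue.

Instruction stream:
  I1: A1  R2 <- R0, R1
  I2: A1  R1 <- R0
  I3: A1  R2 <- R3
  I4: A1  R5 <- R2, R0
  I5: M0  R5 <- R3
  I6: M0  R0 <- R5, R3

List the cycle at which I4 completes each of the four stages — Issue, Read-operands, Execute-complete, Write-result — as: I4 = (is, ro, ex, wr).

I4 = (16, 17, 19, 20)

[I1] 1/2/4/5
[I2] 6/7/9/10  (struct: A1 busy until I1 writes@5)
[I3] 11/12/14/15  (struct: A1 busy until I2 writes@10)
[I4] 16/17/19/20  (struct: A1 busy until I3 writes@15)
[I5] 21/22/27/28  (WAW R5: wait I4 write@20)
[I6] 29/30/35/36  (struct: M0 busy until I5 writes@28)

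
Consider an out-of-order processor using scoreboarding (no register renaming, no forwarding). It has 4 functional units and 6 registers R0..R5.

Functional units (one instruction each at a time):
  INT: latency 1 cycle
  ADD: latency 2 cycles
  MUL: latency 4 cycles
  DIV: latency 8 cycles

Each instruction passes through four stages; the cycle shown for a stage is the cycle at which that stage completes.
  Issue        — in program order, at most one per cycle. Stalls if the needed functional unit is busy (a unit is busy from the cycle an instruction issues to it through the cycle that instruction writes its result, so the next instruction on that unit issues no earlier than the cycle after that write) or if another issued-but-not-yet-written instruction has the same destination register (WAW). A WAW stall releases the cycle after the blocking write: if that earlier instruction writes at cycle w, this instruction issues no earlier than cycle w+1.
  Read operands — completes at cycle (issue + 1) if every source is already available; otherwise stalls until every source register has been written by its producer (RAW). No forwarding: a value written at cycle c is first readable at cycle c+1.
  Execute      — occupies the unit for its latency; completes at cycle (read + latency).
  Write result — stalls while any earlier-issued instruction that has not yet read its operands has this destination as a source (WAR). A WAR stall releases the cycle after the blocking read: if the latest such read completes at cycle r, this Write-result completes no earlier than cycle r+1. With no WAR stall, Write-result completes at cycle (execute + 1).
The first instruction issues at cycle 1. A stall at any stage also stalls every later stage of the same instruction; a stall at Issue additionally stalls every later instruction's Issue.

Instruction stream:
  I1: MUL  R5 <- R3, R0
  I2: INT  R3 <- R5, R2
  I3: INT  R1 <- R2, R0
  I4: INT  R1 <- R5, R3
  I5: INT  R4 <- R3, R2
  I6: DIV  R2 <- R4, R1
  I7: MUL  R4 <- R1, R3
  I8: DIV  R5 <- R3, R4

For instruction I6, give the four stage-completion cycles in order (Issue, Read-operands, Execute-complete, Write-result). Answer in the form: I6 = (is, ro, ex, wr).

I1  is:1  ro:2  ex:6  wr:7
I2  is:2  ro:8  ex:9  wr:10  — RAW R5: wait I1 write@7
I3  is:11  ro:12  ex:13  wr:14  — struct: INT busy until I2 writes@10
I4  is:15  ro:16  ex:17  wr:18  — struct: INT busy until I3 writes@14
I5  is:19  ro:20  ex:21  wr:22  — struct: INT busy until I4 writes@18
I6  is:20  ro:23  ex:31  wr:32  — RAW R4: wait I5 write@22
I7  is:23  ro:24  ex:28  wr:29  — WAW R4: wait I5 write@22
I8  is:33  ro:34  ex:42  wr:43  — struct: DIV busy until I6 writes@32

I6 = (20, 23, 31, 32)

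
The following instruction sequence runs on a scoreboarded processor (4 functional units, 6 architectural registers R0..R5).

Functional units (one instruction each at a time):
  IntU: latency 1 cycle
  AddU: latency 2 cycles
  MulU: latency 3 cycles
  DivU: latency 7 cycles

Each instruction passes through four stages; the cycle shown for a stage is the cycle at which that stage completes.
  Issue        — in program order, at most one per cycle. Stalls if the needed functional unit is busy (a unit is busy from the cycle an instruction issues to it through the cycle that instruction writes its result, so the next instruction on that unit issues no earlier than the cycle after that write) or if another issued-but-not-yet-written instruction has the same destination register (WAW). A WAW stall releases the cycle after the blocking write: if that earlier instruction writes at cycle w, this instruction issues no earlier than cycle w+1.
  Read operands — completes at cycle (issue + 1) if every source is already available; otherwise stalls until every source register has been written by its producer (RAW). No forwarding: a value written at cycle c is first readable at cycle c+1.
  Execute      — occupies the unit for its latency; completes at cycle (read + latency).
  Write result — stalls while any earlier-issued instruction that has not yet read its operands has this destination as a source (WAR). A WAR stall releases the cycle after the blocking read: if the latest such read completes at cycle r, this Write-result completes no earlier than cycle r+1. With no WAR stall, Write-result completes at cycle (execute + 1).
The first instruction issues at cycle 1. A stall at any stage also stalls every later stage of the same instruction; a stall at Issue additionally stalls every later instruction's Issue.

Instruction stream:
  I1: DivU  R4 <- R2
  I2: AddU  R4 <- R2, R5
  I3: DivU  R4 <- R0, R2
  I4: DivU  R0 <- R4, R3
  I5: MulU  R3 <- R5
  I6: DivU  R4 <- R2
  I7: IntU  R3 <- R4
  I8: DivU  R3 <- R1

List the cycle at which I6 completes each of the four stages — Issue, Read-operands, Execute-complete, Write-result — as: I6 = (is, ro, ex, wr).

I6 = (36, 37, 44, 45)

t=1  I1 issues→DivU
t=2  I1 reads
t=9  I1 exec-done
t=10  I1 writes R4
t=11  I2 issues→AddU
t=12  I2 reads
t=14  I2 exec-done
t=15  I2 writes R4
t=16  I3 issues→DivU
t=17  I3 reads
t=24  I3 exec-done
t=25  I3 writes R4
t=26  I4 issues→DivU
t=27  I4 reads · I5 issues→MulU
t=28  I5 reads
t=31  I5 exec-done
t=32  I5 writes R3
t=34  I4 exec-done
t=35  I4 writes R0
t=36  I6 issues→DivU
t=37  I6 reads · I7 issues→IntU
t=44  I6 exec-done
t=45  I6 writes R4
t=46  I7 reads
t=47  I7 exec-done
t=48  I7 writes R3
t=49  I8 issues→DivU
t=50  I8 reads
t=57  I8 exec-done
t=58  I8 writes R3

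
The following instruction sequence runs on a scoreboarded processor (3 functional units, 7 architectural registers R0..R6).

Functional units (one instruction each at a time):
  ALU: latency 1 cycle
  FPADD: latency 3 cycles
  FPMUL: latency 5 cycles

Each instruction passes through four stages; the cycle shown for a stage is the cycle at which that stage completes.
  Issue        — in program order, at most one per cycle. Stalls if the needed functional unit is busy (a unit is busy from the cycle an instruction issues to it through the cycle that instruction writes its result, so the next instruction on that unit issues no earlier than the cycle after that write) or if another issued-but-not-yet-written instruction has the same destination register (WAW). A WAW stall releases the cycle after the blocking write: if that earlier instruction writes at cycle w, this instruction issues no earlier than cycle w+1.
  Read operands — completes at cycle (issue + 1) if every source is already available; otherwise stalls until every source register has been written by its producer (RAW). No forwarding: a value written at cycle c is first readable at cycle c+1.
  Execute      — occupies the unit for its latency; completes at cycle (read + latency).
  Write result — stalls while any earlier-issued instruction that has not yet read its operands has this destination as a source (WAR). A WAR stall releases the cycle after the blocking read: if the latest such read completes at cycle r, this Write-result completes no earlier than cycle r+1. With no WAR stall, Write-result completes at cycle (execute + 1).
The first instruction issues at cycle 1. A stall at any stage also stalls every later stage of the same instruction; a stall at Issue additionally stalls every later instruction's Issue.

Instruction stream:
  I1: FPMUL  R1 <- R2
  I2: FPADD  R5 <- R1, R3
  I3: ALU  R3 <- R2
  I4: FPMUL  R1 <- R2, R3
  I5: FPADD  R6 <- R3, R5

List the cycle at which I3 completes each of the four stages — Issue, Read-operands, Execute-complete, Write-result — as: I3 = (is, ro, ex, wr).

[1] I1 issues→FPMUL
[2] I1 reads | I2 issues→FPADD
[3] I3 issues→ALU
[4] I3 reads
[5] I3 exec-done
[7] I1 exec-done
[8] I1 writes R1
[9] I2 reads | I4 issues→FPMUL
[10] I3 writes R3
[11] I4 reads
[12] I2 exec-done
[13] I2 writes R5
[14] I5 issues→FPADD
[15] I5 reads
[16] I4 exec-done
[17] I4 writes R1
[18] I5 exec-done
[19] I5 writes R6

I3 = (3, 4, 5, 10)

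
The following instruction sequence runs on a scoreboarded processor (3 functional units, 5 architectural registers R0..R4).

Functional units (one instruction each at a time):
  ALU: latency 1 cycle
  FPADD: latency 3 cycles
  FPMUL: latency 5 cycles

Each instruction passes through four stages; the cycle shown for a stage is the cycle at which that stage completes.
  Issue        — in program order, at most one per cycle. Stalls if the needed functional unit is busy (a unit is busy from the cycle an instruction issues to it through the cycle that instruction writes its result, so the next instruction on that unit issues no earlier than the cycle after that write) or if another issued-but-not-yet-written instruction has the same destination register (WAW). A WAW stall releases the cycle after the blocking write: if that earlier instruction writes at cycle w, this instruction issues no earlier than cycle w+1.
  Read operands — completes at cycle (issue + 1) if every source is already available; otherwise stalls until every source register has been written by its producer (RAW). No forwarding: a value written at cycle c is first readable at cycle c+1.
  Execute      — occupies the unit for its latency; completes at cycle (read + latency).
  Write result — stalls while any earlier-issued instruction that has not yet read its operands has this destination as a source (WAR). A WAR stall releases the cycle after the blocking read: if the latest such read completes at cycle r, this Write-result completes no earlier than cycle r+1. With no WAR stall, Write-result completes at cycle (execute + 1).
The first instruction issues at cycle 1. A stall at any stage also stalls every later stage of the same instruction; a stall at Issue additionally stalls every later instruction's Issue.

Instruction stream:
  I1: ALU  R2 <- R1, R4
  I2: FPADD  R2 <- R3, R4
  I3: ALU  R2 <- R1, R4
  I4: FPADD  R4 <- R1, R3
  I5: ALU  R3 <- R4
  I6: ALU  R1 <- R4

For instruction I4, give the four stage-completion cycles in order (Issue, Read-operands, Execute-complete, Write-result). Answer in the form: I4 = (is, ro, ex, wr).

I4 = (12, 13, 16, 17)

cycle 1: issue I1 (ALU)
cycle 2: I1 read-ops
cycle 3: I1 finished on ALU
cycle 4: I1→R2
cycle 5: issue I2 (FPADD)
cycle 6: I2 read-ops
cycle 9: I2 finished on FPADD
cycle 10: I2→R2
cycle 11: issue I3 (ALU)
cycle 12: I3 read-ops; issue I4 (FPADD)
cycle 13: I3 finished on ALU; I4 read-ops
cycle 14: I3→R2
cycle 15: issue I5 (ALU)
cycle 16: I4 finished on FPADD
cycle 17: I4→R4
cycle 18: I5 read-ops
cycle 19: I5 finished on ALU
cycle 20: I5→R3
cycle 21: issue I6 (ALU)
cycle 22: I6 read-ops
cycle 23: I6 finished on ALU
cycle 24: I6→R1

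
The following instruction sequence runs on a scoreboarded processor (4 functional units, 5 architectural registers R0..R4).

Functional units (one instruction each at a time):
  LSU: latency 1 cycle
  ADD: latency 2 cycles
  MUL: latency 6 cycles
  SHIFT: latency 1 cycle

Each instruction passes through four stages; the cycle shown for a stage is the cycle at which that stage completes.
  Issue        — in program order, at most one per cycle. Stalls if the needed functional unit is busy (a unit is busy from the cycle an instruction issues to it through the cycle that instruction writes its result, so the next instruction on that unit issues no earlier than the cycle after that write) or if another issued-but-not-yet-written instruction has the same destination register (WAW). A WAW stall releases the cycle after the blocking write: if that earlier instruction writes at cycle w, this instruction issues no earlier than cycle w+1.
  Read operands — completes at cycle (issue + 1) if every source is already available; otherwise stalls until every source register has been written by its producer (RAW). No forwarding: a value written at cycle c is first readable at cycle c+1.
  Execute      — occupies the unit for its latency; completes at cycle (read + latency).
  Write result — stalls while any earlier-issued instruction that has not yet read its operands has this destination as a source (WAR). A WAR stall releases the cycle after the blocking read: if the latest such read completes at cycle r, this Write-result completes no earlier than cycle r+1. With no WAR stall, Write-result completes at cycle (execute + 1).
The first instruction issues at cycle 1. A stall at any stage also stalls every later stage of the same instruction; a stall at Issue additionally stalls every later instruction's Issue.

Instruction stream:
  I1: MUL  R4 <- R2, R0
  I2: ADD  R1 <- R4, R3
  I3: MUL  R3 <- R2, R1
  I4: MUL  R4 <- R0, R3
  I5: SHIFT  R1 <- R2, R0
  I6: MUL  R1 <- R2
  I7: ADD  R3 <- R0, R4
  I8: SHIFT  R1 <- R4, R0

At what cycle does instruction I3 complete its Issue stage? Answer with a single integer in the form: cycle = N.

c1: I1 issues→MUL
c2: I1 reads; I2 issues→ADD
c8: I1 exec-done
c9: I1 writes R4
c10: I2 reads; I3 issues→MUL
c12: I2 exec-done
c13: I2 writes R1
c14: I3 reads
c20: I3 exec-done
c21: I3 writes R3
c22: I4 issues→MUL
c23: I4 reads; I5 issues→SHIFT
c24: I5 reads
c25: I5 exec-done
c26: I5 writes R1
c29: I4 exec-done
c30: I4 writes R4
c31: I6 issues→MUL
c32: I6 reads; I7 issues→ADD
c33: I7 reads
c35: I7 exec-done
c36: I7 writes R3
c38: I6 exec-done
c39: I6 writes R1
c40: I8 issues→SHIFT
c41: I8 reads
c42: I8 exec-done
c43: I8 writes R1

cycle = 10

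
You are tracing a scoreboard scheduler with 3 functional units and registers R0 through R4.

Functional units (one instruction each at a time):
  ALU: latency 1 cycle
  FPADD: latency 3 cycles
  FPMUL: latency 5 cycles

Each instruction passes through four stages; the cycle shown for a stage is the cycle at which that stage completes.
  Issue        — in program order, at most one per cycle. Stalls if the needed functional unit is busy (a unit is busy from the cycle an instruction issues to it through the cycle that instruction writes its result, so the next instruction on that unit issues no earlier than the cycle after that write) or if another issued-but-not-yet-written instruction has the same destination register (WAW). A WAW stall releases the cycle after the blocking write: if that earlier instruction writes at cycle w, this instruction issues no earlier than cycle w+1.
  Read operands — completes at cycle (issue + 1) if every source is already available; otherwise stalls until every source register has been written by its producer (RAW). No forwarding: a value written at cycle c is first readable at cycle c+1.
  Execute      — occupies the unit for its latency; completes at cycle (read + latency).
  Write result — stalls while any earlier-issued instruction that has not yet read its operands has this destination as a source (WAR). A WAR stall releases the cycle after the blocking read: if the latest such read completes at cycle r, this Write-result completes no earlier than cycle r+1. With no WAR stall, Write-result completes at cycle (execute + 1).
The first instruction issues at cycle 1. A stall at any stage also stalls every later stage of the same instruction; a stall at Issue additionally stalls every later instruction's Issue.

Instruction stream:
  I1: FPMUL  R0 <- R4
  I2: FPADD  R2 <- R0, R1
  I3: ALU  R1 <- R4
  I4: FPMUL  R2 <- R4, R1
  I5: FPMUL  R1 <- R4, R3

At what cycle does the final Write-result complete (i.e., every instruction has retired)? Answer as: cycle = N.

  I1 | 1 | 2 | 7 | 8
  I2 | 2 | 9 | 12 | 13   RAW R0: wait I1 write@8
  I3 | 3 | 4 | 5 | 10   WAR R1: wait I2 read@9
  I4 | 14 | 15 | 20 | 21   WAW R2: wait I2 write@13
  I5 | 22 | 23 | 28 | 29   struct: FPMUL busy until I4 writes@21

cycle = 29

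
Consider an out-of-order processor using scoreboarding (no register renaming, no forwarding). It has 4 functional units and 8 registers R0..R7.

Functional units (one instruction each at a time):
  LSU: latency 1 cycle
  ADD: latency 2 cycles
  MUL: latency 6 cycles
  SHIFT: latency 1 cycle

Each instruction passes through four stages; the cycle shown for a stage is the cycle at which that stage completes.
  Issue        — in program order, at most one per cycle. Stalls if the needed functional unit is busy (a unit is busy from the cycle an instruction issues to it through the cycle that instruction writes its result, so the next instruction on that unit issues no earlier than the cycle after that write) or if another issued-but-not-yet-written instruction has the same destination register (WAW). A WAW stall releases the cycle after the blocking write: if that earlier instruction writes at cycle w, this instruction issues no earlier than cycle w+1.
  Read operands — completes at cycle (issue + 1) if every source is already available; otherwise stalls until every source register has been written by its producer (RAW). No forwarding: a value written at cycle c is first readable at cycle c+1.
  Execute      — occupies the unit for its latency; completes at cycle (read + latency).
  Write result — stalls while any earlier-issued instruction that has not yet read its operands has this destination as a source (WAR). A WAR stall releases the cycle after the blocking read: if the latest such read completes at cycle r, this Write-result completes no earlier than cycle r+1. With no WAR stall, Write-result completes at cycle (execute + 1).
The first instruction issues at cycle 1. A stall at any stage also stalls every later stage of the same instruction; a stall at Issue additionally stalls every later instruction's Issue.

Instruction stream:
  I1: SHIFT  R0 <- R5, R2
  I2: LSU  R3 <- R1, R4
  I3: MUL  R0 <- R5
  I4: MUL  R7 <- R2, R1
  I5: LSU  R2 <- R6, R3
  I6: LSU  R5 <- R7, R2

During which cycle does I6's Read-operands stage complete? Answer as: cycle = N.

t=1  issue I1 (SHIFT)
t=2  I1 read-ops; issue I2 (LSU)
t=3  I1 finished on SHIFT; I2 read-ops
t=4  I1→R0; I2 finished on LSU
t=5  I2→R3; issue I3 (MUL)
t=6  I3 read-ops
t=12  I3 finished on MUL
t=13  I3→R0
t=14  issue I4 (MUL)
t=15  I4 read-ops; issue I5 (LSU)
t=16  I5 read-ops
t=17  I5 finished on LSU
t=18  I5→R2
t=19  issue I6 (LSU)
t=21  I4 finished on MUL
t=22  I4→R7
t=23  I6 read-ops
t=24  I6 finished on LSU
t=25  I6→R5

cycle = 23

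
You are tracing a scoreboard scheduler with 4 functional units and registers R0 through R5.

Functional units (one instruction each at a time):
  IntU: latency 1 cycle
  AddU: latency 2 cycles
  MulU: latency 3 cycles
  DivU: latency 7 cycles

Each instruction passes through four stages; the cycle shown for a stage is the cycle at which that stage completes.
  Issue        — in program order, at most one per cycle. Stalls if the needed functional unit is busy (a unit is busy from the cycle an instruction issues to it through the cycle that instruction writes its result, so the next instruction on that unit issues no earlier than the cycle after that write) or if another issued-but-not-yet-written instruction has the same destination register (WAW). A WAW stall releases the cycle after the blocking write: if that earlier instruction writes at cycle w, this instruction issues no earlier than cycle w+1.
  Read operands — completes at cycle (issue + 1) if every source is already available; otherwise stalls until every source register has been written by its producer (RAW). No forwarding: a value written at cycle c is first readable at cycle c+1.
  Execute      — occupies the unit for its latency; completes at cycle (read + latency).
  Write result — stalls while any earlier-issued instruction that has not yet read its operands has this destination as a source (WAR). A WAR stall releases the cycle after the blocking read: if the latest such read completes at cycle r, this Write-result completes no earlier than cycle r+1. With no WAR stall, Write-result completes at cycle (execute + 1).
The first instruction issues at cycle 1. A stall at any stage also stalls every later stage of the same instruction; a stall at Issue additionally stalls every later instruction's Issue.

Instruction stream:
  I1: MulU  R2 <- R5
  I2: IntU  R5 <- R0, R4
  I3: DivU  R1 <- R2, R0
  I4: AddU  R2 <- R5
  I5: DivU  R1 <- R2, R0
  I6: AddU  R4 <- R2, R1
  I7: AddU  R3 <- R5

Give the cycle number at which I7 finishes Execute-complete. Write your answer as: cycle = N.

[1] issue I1 (MulU)
[2] I1 read-ops; issue I2 (IntU)
[3] I2 read-ops; issue I3 (DivU)
[4] I2 finished on IntU
[5] I1 finished on MulU; I2→R5
[6] I1→R2
[7] I3 read-ops; issue I4 (AddU)
[8] I4 read-ops
[10] I4 finished on AddU
[11] I4→R2
[14] I3 finished on DivU
[15] I3→R1
[16] issue I5 (DivU)
[17] I5 read-ops; issue I6 (AddU)
[24] I5 finished on DivU
[25] I5→R1
[26] I6 read-ops
[28] I6 finished on AddU
[29] I6→R4
[30] issue I7 (AddU)
[31] I7 read-ops
[33] I7 finished on AddU
[34] I7→R3

cycle = 33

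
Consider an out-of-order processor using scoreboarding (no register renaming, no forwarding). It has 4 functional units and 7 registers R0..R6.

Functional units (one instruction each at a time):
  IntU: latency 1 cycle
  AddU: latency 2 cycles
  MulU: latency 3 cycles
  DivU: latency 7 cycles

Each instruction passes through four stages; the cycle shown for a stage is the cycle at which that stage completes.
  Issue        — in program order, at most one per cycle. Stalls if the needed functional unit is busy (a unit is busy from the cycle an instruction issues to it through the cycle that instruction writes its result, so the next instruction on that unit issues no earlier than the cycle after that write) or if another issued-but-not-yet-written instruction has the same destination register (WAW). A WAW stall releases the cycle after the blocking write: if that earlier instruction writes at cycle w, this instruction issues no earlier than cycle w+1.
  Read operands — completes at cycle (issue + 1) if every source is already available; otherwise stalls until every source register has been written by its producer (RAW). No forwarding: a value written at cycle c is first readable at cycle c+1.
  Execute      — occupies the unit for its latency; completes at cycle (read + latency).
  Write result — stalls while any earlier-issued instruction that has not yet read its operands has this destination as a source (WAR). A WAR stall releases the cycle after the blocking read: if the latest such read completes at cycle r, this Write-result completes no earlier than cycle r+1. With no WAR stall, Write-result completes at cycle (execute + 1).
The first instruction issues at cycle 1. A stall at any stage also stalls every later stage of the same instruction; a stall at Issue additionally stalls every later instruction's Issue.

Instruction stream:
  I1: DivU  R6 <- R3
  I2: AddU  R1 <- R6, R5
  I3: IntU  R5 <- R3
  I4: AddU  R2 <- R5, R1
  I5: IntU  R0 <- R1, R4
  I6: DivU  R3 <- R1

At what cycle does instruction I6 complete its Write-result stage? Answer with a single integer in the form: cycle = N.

[I1] 1/2/9/10
[I2] 2/11/13/14  (RAW R6: wait I1 write@10)
[I3] 3/4/5/12  (WAR R5: wait I2 read@11)
[I4] 15/16/18/19  (struct: AddU busy until I2 writes@14)
[I5] 16/17/18/19
[I6] 17/18/25/26

cycle = 26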